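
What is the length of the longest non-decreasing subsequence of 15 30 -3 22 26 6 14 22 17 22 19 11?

5

One longest non-decreasing subsequence is -3, 6, 14, 22, 22 (positions 3,6,7,8,10), of length 5; no longer one exists.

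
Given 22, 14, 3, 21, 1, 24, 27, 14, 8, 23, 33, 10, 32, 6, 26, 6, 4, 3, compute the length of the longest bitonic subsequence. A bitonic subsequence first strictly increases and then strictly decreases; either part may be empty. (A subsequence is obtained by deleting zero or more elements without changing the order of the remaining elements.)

Let inc[i] be the LIS ending at i and dec[i] the longest strictly decreasing subsequence starting at i. inc = [1, 1, 1, 2, 1, 3, 4, 2, 2, 3, 5, 3, 5, 2, 4, 2, 2, 2], dec = [7, 5, 2, 6, 1, 6, 6, 5, 4, 5, 6, 4, 5, 3, 4, 3, 2, 1].
max_i inc[i]+dec[i]−1 = 10, with one witness 14, 21, 24, 27, 33, 32, 26, 6, 4, 3.

10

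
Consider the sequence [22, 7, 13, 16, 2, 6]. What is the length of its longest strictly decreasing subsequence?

3

Scanning left to right, the best length ending at each element is: 22→1, 7→2, 13→2, 16→2, 2→3, 6→3.
So the longest decreasing subsequence has length 3, e.g. 22, 7, 2.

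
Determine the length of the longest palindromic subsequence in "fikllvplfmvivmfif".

11

One longest palindromic subsequence is fifmvivmfif (positions 1,2,9,10,11,12,13,14,15,16,17); it reads the same forward and backward, and the interval DP gives dp[1][17] = 11.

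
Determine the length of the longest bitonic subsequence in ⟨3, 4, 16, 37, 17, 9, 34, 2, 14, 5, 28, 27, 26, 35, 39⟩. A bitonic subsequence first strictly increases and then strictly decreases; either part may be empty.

8

One longest bitonic subsequence is 3, 4, 16, 37, 34, 28, 27, 26 (positions 1,2,3,4,7,11,12,13): it rises to 37 then falls. Length 8 is optimal.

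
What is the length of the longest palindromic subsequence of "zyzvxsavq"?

3

One longest palindromic subsequence is vav (positions 4,7,8); it reads the same forward and backward, and the interval DP gives dp[1][9] = 3.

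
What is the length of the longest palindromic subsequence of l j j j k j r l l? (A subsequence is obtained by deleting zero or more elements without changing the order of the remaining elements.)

One longest palindromic subsequence is ljjjjl (positions 1,2,3,4,6,9); it reads the same forward and backward, and the interval DP gives dp[1][9] = 6.

6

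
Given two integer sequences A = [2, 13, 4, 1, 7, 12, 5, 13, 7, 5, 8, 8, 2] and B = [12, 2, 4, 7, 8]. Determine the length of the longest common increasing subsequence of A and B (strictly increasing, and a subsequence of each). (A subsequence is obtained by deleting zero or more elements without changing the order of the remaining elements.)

A longest common strictly increasing subsequence is 2, 4, 7, 8 (length 4); it appears in order in both A and B, and no longer such subsequence exists.

4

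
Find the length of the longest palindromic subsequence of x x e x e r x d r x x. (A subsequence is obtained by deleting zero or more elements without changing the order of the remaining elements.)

One longest palindromic subsequence is xxrdrxx (positions 1,2,6,8,9,10,11); it reads the same forward and backward, and the interval DP gives dp[1][11] = 7.

7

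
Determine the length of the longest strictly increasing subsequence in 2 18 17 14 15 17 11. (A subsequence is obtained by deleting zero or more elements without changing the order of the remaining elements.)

One longest increasing subsequence is 2, 14, 15, 17 (positions 1,4,5,6), of length 4; no longer one exists.

4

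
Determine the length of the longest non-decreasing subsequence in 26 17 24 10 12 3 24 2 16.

Let dp[i] be the longest non-decreasing subsequence ending at position i. Then dp = [1, 1, 2, 1, 2, 1, 3, 1, 3].
The maximum is 3; one witness is 17, 24, 24 at positions 2,3,7.

3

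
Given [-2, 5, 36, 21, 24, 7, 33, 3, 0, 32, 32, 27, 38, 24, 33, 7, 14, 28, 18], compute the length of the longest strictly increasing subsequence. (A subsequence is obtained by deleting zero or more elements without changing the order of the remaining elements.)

6

One longest increasing subsequence is -2, 5, 21, 24, 33, 38 (positions 1,2,4,5,7,13), of length 6; no longer one exists.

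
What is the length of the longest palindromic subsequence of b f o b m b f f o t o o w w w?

One longest palindromic subsequence is ootoo (positions 3,9,10,11,12); it reads the same forward and backward, and the interval DP gives dp[1][15] = 5.

5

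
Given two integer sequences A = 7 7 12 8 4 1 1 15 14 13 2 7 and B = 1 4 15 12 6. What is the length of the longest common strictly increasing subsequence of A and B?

A longest common strictly increasing subsequence is 1, 15 (length 2); it appears in order in both A and B, and no longer such subsequence exists.

2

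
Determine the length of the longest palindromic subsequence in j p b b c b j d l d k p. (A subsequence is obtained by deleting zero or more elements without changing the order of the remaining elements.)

5

One longest palindromic subsequence is pdldp (positions 2,8,9,10,12); it reads the same forward and backward, and the interval DP gives dp[1][12] = 5.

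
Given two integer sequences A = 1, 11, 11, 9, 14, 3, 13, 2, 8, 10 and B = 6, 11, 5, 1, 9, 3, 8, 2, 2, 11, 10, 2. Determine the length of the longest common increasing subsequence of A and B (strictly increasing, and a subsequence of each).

A longest common strictly increasing subsequence is 1, 3, 8, 10 (length 4); it appears in order in both A and B, and no longer such subsequence exists.

4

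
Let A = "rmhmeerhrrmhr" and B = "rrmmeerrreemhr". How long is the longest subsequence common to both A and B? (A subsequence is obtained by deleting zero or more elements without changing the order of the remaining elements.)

A longest common subsequence is rmmeerrrmhr (length 11); the LCS DP confirms no longer common subsequence exists.

11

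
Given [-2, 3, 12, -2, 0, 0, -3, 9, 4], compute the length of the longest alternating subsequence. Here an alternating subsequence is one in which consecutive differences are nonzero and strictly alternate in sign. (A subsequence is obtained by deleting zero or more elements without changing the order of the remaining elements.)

Track the best alternating length ending on an up-step vs a down-step at each position: up/down = 1/1, 2/1, 2/1, 1/3, 4/3, 4/3, 1/5, 6/3, 6/7.
The maximum over both is 7; one such subsequence is -2, 3, -2, 0, -3, 9, 4.

7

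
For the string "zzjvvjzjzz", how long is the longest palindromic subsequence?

One longest palindromic subsequence is zzjvvjzz (positions 1,2,3,4,5,8,9,10); it reads the same forward and backward, and the interval DP gives dp[1][10] = 8.

8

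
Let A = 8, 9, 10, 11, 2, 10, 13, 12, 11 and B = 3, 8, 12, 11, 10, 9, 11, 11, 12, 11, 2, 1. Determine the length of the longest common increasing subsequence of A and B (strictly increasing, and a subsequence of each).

4

A longest common strictly increasing subsequence is 8, 10, 11, 12 (length 4); it appears in order in both A and B, and no longer such subsequence exists.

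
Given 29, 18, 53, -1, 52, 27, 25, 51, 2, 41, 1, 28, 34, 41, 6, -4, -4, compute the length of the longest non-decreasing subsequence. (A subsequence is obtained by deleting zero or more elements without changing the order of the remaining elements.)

5

Let dp[i] be the longest non-decreasing subsequence ending at position i. Then dp = [1, 1, 2, 1, 2, 2, 2, 3, 2, 3, 2, 3, 4, 5, 3, 1, 2].
The maximum is 5; one witness is 18, 27, 28, 34, 41 at positions 2,6,12,13,14.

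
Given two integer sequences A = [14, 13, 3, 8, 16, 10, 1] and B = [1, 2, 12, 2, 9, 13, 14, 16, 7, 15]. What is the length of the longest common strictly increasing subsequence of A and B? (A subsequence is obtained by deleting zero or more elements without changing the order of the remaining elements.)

2

For each value that appears in both, track the longest common increasing run ending there.
The best achievable length is 2; one witness is 13, 16 (A-positions 2,5, B-positions 6,8).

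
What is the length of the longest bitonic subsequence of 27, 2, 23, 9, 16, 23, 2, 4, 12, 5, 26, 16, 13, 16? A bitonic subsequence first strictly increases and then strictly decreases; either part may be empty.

7

One longest bitonic subsequence is 2, 9, 16, 23, 26, 16, 13 (positions 2,4,5,6,11,12,13): it rises to 26 then falls. Length 7 is optimal.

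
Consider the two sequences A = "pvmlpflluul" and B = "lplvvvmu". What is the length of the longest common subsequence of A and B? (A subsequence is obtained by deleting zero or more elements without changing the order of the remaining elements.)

4

Backtracking the LCS table gives one alignment: p (A1,B2) → v (A2,B6) → m (A3,B7) → u (A10,B8).
So the longest common subsequence has length 4.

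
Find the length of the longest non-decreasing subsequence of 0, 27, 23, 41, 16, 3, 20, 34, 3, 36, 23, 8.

5

Scanning left to right, the best length ending at each element is: 0→1, 27→2, 23→2, 41→3, 16→2, 3→2, 20→3, 34→4, 3→3, 36→5, 23→4, 8→4.
So the longest non-decreasing subsequence has length 5, e.g. 0, 16, 20, 34, 36.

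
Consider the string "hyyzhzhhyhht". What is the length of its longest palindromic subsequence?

7

One longest palindromic subsequence is hyhhhyh (positions 1,3,5,7,8,9,11); it reads the same forward and backward, and the interval DP gives dp[1][12] = 7.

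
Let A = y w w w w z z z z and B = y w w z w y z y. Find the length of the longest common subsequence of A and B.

5

A longest common subsequence is ywwwz (length 5); the LCS DP confirms no longer common subsequence exists.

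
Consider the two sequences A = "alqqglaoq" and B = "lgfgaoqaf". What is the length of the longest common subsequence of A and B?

5

Backtracking the LCS table gives one alignment: l (A2,B1) → g (A5,B4) → a (A7,B5) → o (A8,B6) → q (A9,B7).
So the longest common subsequence has length 5.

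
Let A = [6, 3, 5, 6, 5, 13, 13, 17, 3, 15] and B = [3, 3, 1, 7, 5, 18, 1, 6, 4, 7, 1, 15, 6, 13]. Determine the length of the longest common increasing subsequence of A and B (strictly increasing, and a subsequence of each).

A longest common strictly increasing subsequence is 3, 5, 6, 15 (length 4); it appears in order in both A and B, and no longer such subsequence exists.

4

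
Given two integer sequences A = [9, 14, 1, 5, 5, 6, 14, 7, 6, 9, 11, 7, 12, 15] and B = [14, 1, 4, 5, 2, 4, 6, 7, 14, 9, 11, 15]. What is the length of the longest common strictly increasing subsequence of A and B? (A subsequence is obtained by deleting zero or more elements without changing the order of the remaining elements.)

For each value that appears in both, track the longest common increasing run ending there.
The best achievable length is 7; one witness is 1, 5, 6, 7, 9, 11, 15 (A-positions 3,4,6,8,10,11,14, B-positions 2,4,7,8,10,11,12).

7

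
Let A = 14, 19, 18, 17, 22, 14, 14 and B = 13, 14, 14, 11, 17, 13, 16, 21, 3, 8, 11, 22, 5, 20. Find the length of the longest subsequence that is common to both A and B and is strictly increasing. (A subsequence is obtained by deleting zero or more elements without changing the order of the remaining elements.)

3

A longest common strictly increasing subsequence is 14, 17, 22 (length 3); it appears in order in both A and B, and no longer such subsequence exists.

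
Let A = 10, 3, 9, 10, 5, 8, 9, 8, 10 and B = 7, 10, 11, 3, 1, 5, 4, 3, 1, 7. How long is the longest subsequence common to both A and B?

3

Backtracking the LCS table gives one alignment: 10 (A1,B2) → 3 (A2,B4) → 5 (A5,B6).
So the longest common subsequence has length 3.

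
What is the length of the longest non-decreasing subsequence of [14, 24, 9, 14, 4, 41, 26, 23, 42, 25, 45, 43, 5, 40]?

Scanning left to right, the best length ending at each element is: 14→1, 24→2, 9→1, 14→2, 4→1, 41→3, 26→3, 23→3, 42→4, 25→4, 45→5, 43→5, 5→2, 40→5.
So the longest non-decreasing subsequence has length 5, e.g. 14, 24, 41, 42, 45.

5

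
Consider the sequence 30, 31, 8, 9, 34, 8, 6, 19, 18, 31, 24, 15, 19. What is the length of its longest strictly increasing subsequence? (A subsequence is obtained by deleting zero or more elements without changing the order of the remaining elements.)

4

Let dp[i] be the longest increasing subsequence ending at position i. Then dp = [1, 2, 1, 2, 3, 1, 1, 3, 3, 4, 4, 3, 4].
The maximum is 4; one witness is 8, 9, 19, 31 at positions 3,4,8,10.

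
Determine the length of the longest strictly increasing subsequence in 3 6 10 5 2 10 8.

Scanning left to right, the best length ending at each element is: 3→1, 6→2, 10→3, 5→2, 2→1, 10→3, 8→3.
So the longest increasing subsequence has length 3, e.g. 3, 6, 10.

3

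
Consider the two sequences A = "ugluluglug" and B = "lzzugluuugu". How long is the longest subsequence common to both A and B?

Backtracking the LCS table gives one alignment: u (A1,B4) → g (A2,B5) → l (A3,B6) → u (A4,B8) → u (A6,B9) → g (A7,B10) → u (A9,B11).
So the longest common subsequence has length 7.

7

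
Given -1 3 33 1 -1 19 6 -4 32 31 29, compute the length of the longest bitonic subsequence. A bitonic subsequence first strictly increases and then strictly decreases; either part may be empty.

One longest bitonic subsequence is -1, 3, 33, 32, 31, 29 (positions 1,2,3,9,10,11): it rises to 33 then falls. Length 6 is optimal.

6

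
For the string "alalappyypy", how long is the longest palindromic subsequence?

5

Using dp[i][j] = 2 + dp[i+1][j−1] if the ends match, else max(dp[i+1][j], dp[i][j−1]):
dp[1][11] = 5. A witness is alala at positions 1,2,3,4,5.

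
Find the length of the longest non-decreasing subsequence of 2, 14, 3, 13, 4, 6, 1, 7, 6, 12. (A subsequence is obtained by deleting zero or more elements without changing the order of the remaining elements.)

6

Scanning left to right, the best length ending at each element is: 2→1, 14→2, 3→2, 13→3, 4→3, 6→4, 1→1, 7→5, 6→5, 12→6.
So the longest non-decreasing subsequence has length 6, e.g. 2, 3, 4, 6, 7, 12.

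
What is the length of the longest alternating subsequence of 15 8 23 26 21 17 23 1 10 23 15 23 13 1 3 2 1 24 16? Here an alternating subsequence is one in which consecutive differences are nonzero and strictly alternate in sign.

14

Track the best alternating length ending on an up-step vs a down-step at each position: up/down = 1/1, 1/2, 3/1, 3/1, 3/4, 3/4, 5/4, 1/6, 7/6, 7/4, 7/8, 9/4, 7/10, 1/10, 11/10, 11/12, 1/12, 13/4, 13/14.
The maximum over both is 14; one such subsequence is 15, 8, 23, 21, 23, 1, 23, 15, 23, 1, 3, 2, 24, 16.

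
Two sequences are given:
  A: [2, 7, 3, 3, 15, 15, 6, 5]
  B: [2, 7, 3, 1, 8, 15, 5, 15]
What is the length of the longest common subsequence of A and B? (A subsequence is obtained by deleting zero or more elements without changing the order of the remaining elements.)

5

A longest common subsequence is 2, 7, 3, 15, 15 (length 5); the LCS DP confirms no longer common subsequence exists.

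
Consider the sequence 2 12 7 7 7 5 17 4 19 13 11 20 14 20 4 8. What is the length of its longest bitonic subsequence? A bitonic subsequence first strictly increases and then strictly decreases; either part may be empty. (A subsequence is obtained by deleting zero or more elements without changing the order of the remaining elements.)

7

Let inc[i] be the LIS ending at i and dec[i] the longest strictly decreasing subsequence starting at i. inc = [1, 2, 2, 2, 2, 2, 3, 2, 4, 3, 3, 5, 4, 5, 2, 3], dec = [1, 4, 3, 3, 3, 2, 4, 1, 4, 3, 2, 3, 2, 2, 1, 1].
max_i inc[i]+dec[i]−1 = 7, with one witness 2, 12, 17, 19, 13, 11, 8.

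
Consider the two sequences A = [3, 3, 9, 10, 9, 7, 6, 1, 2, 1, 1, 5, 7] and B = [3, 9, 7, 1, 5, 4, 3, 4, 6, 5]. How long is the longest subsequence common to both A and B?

Backtracking the LCS table gives one alignment: 3 (A2,B1) → 9 (A5,B2) → 7 (A6,B3) → 6 (A7,B9) → 5 (A12,B10).
So the longest common subsequence has length 5.

5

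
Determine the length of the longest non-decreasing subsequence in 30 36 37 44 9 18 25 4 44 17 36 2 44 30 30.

One longest non-decreasing subsequence is 30, 36, 37, 44, 44, 44 (positions 1,2,3,4,9,13), of length 6; no longer one exists.

6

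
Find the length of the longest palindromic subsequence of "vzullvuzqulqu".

7

One longest palindromic subsequence is uluqulu (positions 3,5,7,9,10,11,13); it reads the same forward and backward, and the interval DP gives dp[1][13] = 7.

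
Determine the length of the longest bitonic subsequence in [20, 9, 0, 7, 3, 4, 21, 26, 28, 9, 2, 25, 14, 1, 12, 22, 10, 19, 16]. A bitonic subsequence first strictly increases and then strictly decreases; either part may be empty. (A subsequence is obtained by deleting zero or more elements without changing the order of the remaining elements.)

10

One longest bitonic subsequence is 0, 3, 4, 21, 26, 28, 25, 22, 19, 16 (positions 3,5,6,7,8,9,12,16,18,19): it rises to 28 then falls. Length 10 is optimal.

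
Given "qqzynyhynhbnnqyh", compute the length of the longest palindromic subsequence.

Using dp[i][j] = 2 + dp[i+1][j−1] if the ends match, else max(dp[i+1][j], dp[i][j−1]):
dp[1][16] = 7. A witness is hynnnyh at positions 7,8,9,12,13,15,16.

7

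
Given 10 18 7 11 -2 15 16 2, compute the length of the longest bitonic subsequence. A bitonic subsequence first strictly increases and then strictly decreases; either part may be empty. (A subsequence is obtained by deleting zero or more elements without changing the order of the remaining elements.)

5

One longest bitonic subsequence is 10, 11, 15, 16, 2 (positions 1,4,6,7,8): it rises to 16 then falls. Length 5 is optimal.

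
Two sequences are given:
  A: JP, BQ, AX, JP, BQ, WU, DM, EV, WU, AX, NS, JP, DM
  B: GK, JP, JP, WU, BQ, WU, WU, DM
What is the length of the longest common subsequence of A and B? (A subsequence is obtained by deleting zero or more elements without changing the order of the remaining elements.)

6

A longest common subsequence is JP, JP, BQ, WU, WU, DM (length 6); the LCS DP confirms no longer common subsequence exists.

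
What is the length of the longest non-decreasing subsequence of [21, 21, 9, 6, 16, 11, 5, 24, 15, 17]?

Scanning left to right, the best length ending at each element is: 21→1, 21→2, 9→1, 6→1, 16→2, 11→2, 5→1, 24→3, 15→3, 17→4.
So the longest non-decreasing subsequence has length 4, e.g. 9, 11, 15, 17.

4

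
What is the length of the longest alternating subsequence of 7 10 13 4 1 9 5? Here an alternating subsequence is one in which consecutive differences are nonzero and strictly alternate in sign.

Track the best alternating length ending on an up-step vs a down-step at each position: up/down = 1/1, 2/1, 2/1, 1/3, 1/3, 4/3, 4/5.
The maximum over both is 5; one such subsequence is 7, 10, 4, 9, 5.

5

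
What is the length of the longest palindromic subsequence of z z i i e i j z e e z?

7

Using dp[i][j] = 2 + dp[i+1][j−1] if the ends match, else max(dp[i+1][j], dp[i][j−1]):
dp[1][11] = 7. A witness is zzieizz at positions 1,2,4,5,6,8,11.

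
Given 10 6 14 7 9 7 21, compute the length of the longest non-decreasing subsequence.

One longest non-decreasing subsequence is 6, 7, 9, 21 (positions 2,4,5,7), of length 4; no longer one exists.

4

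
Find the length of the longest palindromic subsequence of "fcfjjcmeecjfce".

10

Using dp[i][j] = 2 + dp[i+1][j−1] if the ends match, else max(dp[i+1][j], dp[i][j−1]):
dp[1][14] = 10. A witness is cfjceecjfc at positions 2,3,4,6,8,9,10,11,12,13.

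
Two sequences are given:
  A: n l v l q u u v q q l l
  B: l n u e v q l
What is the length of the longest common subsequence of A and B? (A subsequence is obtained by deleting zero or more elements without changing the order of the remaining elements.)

Backtracking the LCS table gives one alignment: n (A1,B2) → u (A6,B3) → v (A8,B5) → q (A10,B6) → l (A12,B7).
So the longest common subsequence has length 5.

5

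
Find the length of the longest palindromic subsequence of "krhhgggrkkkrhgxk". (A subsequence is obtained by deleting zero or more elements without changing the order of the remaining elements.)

9

One longest palindromic subsequence is kgrkkkrgk (positions 1,7,8,9,10,11,12,14,16); it reads the same forward and backward, and the interval DP gives dp[1][16] = 9.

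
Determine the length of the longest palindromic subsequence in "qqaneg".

2

One longest palindromic subsequence is qq (positions 1,2); it reads the same forward and backward, and the interval DP gives dp[1][6] = 2.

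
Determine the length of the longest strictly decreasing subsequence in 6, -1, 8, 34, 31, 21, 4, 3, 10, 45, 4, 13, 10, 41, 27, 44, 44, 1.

Scanning left to right, the best length ending at each element is: 6→1, -1→2, 8→1, 34→1, 31→2, 21→3, 4→4, 3→5, 10→4, 45→1, 4→5, 13→4, 10→5, 41→2, 27→3, 44→2, 44→2, 1→6.
So the longest decreasing subsequence has length 6, e.g. 34, 31, 21, 4, 3, 1.

6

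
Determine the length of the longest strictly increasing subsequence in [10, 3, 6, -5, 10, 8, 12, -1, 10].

4

Scanning left to right, the best length ending at each element is: 10→1, 3→1, 6→2, -5→1, 10→3, 8→3, 12→4, -1→2, 10→4.
So the longest increasing subsequence has length 4, e.g. 3, 6, 10, 12.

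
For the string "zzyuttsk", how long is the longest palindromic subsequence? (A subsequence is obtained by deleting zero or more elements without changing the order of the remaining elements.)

One longest palindromic subsequence is tt (positions 5,6); it reads the same forward and backward, and the interval DP gives dp[1][8] = 2.

2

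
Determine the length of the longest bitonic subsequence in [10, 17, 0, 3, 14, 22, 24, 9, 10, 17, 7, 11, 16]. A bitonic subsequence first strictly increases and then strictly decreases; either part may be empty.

Let inc[i] be the LIS ending at i and dec[i] the longest strictly decreasing subsequence starting at i. inc = [1, 2, 1, 2, 3, 4, 5, 3, 4, 5, 3, 5, 6], dec = [3, 4, 1, 1, 3, 3, 3, 2, 2, 2, 1, 1, 1].
max_i inc[i]+dec[i]−1 = 7, with one witness 0, 3, 14, 22, 24, 17, 16.

7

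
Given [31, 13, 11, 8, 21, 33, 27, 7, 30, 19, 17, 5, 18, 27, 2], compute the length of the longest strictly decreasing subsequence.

7

Let dp[i] be the longest decreasing subsequence ending at position i. Then dp = [1, 2, 3, 4, 2, 1, 2, 5, 2, 3, 4, 6, 4, 3, 7].
The maximum is 7; one witness is 31, 13, 11, 8, 7, 5, 2 at positions 1,2,3,4,8,12,15.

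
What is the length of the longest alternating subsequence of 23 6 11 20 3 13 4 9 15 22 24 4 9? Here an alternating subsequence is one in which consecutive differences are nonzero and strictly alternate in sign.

9

A longest alternating subsequence is 23, 6, 11, 3, 13, 4, 9, 4, 9 (positions 1,2,3,5,6,7,8,12,13); its 8 consecutive differences strictly alternate in sign, and length 9 is optimal.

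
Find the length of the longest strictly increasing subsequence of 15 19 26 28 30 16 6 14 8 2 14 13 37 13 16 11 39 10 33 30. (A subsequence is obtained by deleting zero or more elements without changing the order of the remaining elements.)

7

Let dp[i] be the longest increasing subsequence ending at position i. Then dp = [1, 2, 3, 4, 5, 2, 1, 2, 2, 1, 3, 3, 6, 3, 4, 3, 7, 3, 6, 5].
The maximum is 7; one witness is 15, 19, 26, 28, 30, 37, 39 at positions 1,2,3,4,5,13,17.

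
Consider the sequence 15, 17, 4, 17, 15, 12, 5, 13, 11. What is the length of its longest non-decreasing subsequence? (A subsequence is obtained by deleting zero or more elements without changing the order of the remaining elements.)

3

Let dp[i] be the longest non-decreasing subsequence ending at position i. Then dp = [1, 2, 1, 3, 2, 2, 2, 3, 3].
The maximum is 3; one witness is 15, 17, 17 at positions 1,2,4.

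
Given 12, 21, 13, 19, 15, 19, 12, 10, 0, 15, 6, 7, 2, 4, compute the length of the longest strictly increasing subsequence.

4

Let dp[i] be the longest increasing subsequence ending at position i. Then dp = [1, 2, 2, 3, 3, 4, 1, 1, 1, 3, 2, 3, 2, 3].
The maximum is 4; one witness is 12, 13, 15, 19 at positions 1,3,5,6.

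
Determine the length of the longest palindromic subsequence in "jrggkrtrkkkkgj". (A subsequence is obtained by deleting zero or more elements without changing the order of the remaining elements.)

9

One longest palindromic subsequence is jgkkkkkgj (positions 1,3,5,9,10,11,12,13,14); it reads the same forward and backward, and the interval DP gives dp[1][14] = 9.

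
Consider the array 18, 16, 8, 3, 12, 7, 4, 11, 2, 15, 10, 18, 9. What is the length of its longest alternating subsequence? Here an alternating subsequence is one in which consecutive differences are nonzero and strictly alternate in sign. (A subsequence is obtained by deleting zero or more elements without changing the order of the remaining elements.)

10

A longest alternating subsequence is 18, 8, 12, 7, 11, 2, 15, 10, 18, 9 (positions 1,3,5,6,8,9,10,11,12,13); its 9 consecutive differences strictly alternate in sign, and length 10 is optimal.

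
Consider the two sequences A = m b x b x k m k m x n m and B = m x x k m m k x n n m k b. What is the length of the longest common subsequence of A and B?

9

A longest common subsequence is mxxkmkxnm (length 9); the LCS DP confirms no longer common subsequence exists.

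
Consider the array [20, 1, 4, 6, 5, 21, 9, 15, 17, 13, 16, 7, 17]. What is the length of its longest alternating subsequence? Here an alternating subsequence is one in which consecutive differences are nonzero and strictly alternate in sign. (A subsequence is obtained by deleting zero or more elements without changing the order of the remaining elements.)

11

Track the best alternating length ending on an up-step vs a down-step at each position: up/down = 1/1, 1/2, 3/2, 3/2, 3/4, 5/1, 5/6, 7/6, 7/6, 7/8, 9/8, 5/10, 11/6.
The maximum over both is 11; one such subsequence is 20, 1, 6, 5, 21, 9, 15, 13, 16, 7, 17.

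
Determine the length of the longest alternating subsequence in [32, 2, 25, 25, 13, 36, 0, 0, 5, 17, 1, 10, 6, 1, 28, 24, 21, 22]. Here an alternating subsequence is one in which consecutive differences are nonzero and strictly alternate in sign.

Track the best alternating length ending on an up-step vs a down-step at each position: up/down = 1/1, 1/2, 3/2, 3/2, 3/4, 5/1, 1/6, 1/6, 7/6, 7/6, 7/8, 9/8, 9/10, 7/10, 11/6, 11/12, 11/12, 13/12.
The maximum over both is 13; one such subsequence is 32, 2, 25, 13, 36, 0, 5, 1, 10, 6, 28, 21, 22.

13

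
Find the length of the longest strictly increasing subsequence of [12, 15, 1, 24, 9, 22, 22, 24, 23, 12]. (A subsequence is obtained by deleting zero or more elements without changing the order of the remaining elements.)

Let dp[i] be the longest increasing subsequence ending at position i. Then dp = [1, 2, 1, 3, 2, 3, 3, 4, 4, 3].
The maximum is 4; one witness is 12, 15, 22, 24 at positions 1,2,6,8.

4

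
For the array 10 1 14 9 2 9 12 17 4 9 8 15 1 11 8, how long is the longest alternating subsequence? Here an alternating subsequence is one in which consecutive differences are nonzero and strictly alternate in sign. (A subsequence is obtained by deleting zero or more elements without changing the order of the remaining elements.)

Track the best alternating length ending on an up-step vs a down-step at each position: up/down = 1/1, 1/2, 3/1, 3/4, 3/4, 5/4, 5/4, 5/1, 5/6, 7/6, 7/8, 9/6, 1/10, 11/10, 11/12.
The maximum over both is 12; one such subsequence is 10, 1, 14, 2, 9, 4, 9, 8, 15, 1, 11, 8.

12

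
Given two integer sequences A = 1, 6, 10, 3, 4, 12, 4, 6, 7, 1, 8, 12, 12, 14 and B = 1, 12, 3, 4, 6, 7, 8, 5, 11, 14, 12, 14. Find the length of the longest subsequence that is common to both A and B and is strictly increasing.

8

For each value that appears in both, track the longest common increasing run ending there.
The best achievable length is 8; one witness is 1, 3, 4, 6, 7, 8, 12, 14 (A-positions 1,4,5,8,9,11,12,14, B-positions 1,3,4,5,6,7,11,12).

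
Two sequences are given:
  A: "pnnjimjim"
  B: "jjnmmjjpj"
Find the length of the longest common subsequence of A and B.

3

A longest common subsequence is njj (length 3); the LCS DP confirms no longer common subsequence exists.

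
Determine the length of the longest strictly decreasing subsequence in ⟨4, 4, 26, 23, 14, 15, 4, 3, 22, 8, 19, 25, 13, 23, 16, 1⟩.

6

Let dp[i] be the longest decreasing subsequence ending at position i. Then dp = [1, 1, 1, 2, 3, 3, 4, 5, 3, 4, 4, 2, 5, 3, 5, 6].
The maximum is 6; one witness is 26, 23, 14, 4, 3, 1 at positions 3,4,5,7,8,16.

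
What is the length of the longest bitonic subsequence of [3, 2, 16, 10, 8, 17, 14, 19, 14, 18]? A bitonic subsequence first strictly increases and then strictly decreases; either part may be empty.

5

One longest bitonic subsequence is 3, 16, 17, 19, 18 (positions 1,3,6,8,10): it rises to 19 then falls. Length 5 is optimal.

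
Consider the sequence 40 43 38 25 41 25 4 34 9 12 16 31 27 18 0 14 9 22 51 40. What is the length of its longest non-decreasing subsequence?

7

Scanning left to right, the best length ending at each element is: 40→1, 43→2, 38→1, 25→1, 41→2, 25→2, 4→1, 34→3, 9→2, 12→3, 16→4, 31→5, 27→5, 18→5, 0→1, 14→4, 9→3, 22→6, 51→7, 40→7.
So the longest non-decreasing subsequence has length 7, e.g. 4, 9, 12, 16, 18, 22, 51.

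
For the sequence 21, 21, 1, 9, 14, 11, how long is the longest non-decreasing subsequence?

One longest non-decreasing subsequence is 1, 9, 14 (positions 3,4,5), of length 3; no longer one exists.

3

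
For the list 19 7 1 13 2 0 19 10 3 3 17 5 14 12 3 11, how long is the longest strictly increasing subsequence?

5

Let dp[i] be the longest increasing subsequence ending at position i. Then dp = [1, 1, 1, 2, 2, 1, 3, 3, 3, 3, 4, 4, 5, 5, 3, 5].
The maximum is 5; one witness is 1, 2, 3, 5, 14 at positions 3,5,9,12,13.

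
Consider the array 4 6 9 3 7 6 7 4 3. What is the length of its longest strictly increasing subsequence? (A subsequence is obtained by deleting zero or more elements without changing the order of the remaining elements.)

Scanning left to right, the best length ending at each element is: 4→1, 6→2, 9→3, 3→1, 7→3, 6→2, 7→3, 4→2, 3→1.
So the longest increasing subsequence has length 3, e.g. 4, 6, 9.

3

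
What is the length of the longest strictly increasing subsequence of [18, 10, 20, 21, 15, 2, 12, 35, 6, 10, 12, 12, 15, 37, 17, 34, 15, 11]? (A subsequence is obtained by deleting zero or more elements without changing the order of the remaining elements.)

Scanning left to right, the best length ending at each element is: 18→1, 10→1, 20→2, 21→3, 15→2, 2→1, 12→2, 35→4, 6→2, 10→3, 12→4, 12→4, 15→5, 37→6, 17→6, 34→7, 15→5, 11→4.
So the longest increasing subsequence has length 7, e.g. 2, 6, 10, 12, 15, 17, 34.

7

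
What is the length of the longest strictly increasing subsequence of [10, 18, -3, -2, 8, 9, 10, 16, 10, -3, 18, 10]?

Scanning left to right, the best length ending at each element is: 10→1, 18→2, -3→1, -2→2, 8→3, 9→4, 10→5, 16→6, 10→5, -3→1, 18→7, 10→5.
So the longest increasing subsequence has length 7, e.g. -3, -2, 8, 9, 10, 16, 18.

7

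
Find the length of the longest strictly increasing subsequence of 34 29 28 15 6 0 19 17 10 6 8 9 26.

Let dp[i] be the longest increasing subsequence ending at position i. Then dp = [1, 1, 1, 1, 1, 1, 2, 2, 2, 2, 3, 4, 5].
The maximum is 5; one witness is 0, 6, 8, 9, 26 at positions 6,10,11,12,13.

5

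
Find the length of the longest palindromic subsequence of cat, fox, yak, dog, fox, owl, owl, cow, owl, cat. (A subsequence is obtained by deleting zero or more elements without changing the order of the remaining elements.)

Using dp[i][j] = 2 + dp[i+1][j−1] if the ends match, else max(dp[i+1][j], dp[i][j−1]):
dp[1][10] = 5. A witness is cat owl cow owl cat at positions 1,6,8,9,10.

5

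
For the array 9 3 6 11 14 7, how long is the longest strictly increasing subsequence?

4

Scanning left to right, the best length ending at each element is: 9→1, 3→1, 6→2, 11→3, 14→4, 7→3.
So the longest increasing subsequence has length 4, e.g. 3, 6, 11, 14.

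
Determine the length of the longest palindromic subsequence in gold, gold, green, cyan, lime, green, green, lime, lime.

One longest palindromic subsequence is lime green green lime (positions 5,6,7,9); it reads the same forward and backward, and the interval DP gives dp[1][9] = 4.

4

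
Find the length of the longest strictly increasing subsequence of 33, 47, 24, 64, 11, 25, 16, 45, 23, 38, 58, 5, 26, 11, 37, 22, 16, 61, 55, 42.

Scanning left to right, the best length ending at each element is: 33→1, 47→2, 24→1, 64→3, 11→1, 25→2, 16→2, 45→3, 23→3, 38→4, 58→5, 5→1, 26→4, 11→2, 37→5, 22→3, 16→3, 61→6, 55→6, 42→6.
So the longest increasing subsequence has length 6, e.g. 11, 16, 23, 38, 58, 61.

6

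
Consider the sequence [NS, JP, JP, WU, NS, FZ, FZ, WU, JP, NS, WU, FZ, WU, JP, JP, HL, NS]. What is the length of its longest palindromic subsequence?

One longest palindromic subsequence is NS JP JP WU FZ WU NS WU FZ WU JP JP NS (positions 1,2,3,4,6,8,10,11,12,13,14,15,17); it reads the same forward and backward, and the interval DP gives dp[1][17] = 13.

13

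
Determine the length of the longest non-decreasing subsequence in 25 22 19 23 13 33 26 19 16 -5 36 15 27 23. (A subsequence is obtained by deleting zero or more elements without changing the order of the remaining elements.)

4

One longest non-decreasing subsequence is 22, 23, 33, 36 (positions 2,4,6,11), of length 4; no longer one exists.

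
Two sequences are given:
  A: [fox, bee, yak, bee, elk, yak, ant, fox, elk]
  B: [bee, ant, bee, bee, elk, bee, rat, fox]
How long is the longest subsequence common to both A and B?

4

Backtracking the LCS table gives one alignment: bee (A2,B3) → bee (A4,B4) → elk (A5,B5) → fox (A8,B8).
So the longest common subsequence has length 4.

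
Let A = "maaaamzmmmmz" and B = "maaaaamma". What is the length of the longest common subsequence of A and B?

Backtracking the LCS table gives one alignment: m (A1,B1) → a (A2,B3) → a (A3,B4) → a (A4,B5) → a (A5,B6) → m (A6,B7) → m (A8,B8).
So the longest common subsequence has length 7.

7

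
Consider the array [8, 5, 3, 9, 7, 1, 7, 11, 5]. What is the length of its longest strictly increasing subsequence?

Let dp[i] be the longest increasing subsequence ending at position i. Then dp = [1, 1, 1, 2, 2, 1, 2, 3, 2].
The maximum is 3; one witness is 8, 9, 11 at positions 1,4,8.

3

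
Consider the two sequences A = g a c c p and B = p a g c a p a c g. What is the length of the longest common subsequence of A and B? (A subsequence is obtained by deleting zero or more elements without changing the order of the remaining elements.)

3

A longest common subsequence is gac (length 3); the LCS DP confirms no longer common subsequence exists.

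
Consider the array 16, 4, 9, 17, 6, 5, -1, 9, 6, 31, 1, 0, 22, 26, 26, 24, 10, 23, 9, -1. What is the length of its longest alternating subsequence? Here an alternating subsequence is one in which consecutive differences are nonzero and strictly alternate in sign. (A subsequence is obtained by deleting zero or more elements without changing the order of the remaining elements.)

Track the best alternating length ending on an up-step vs a down-step at each position: up/down = 1/1, 1/2, 3/2, 3/1, 3/4, 3/4, 1/4, 5/4, 5/6, 7/1, 5/8, 5/8, 9/8, 9/8, 9/8, 9/10, 9/10, 11/10, 9/12, 1/12.
The maximum over both is 12; one such subsequence is 16, 4, 9, 6, 9, 6, 31, 1, 22, 10, 23, 9.

12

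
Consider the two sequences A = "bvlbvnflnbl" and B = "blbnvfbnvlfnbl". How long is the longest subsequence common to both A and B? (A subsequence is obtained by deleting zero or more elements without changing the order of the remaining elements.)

9

A longest common subsequence is blbvnfnbl (length 9); the LCS DP confirms no longer common subsequence exists.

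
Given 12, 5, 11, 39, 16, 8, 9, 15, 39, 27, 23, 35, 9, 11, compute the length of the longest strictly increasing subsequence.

Scanning left to right, the best length ending at each element is: 12→1, 5→1, 11→2, 39→3, 16→3, 8→2, 9→3, 15→4, 39→5, 27→5, 23→5, 35→6, 9→3, 11→4.
So the longest increasing subsequence has length 6, e.g. 5, 8, 9, 15, 27, 35.

6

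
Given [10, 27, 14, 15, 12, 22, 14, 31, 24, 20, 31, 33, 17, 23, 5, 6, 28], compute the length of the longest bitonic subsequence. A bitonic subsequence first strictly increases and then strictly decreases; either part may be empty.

Let inc[i] be the LIS ending at i and dec[i] the longest strictly decreasing subsequence starting at i. inc = [1, 2, 2, 3, 2, 4, 3, 5, 5, 4, 6, 7, 4, 5, 1, 2, 6], dec = [2, 5, 3, 3, 2, 4, 2, 5, 4, 3, 3, 3, 2, 2, 1, 1, 1].
max_i inc[i]+dec[i]−1 = 9, with one witness 10, 14, 15, 22, 31, 24, 20, 17, 6.

9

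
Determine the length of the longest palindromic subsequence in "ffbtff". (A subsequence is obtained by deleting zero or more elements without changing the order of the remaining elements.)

Using dp[i][j] = 2 + dp[i+1][j−1] if the ends match, else max(dp[i+1][j], dp[i][j−1]):
dp[1][6] = 5. A witness is fftff at positions 1,2,4,5,6.

5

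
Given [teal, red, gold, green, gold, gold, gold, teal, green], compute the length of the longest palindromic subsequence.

One longest palindromic subsequence is teal gold gold gold gold teal (positions 1,3,5,6,7,8); it reads the same forward and backward, and the interval DP gives dp[1][9] = 6.

6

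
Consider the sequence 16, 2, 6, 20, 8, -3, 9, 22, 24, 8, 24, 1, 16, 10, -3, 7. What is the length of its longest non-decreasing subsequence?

7

Let dp[i] be the longest non-decreasing subsequence ending at position i. Then dp = [1, 1, 2, 3, 3, 1, 4, 5, 6, 4, 7, 2, 5, 5, 2, 3].
The maximum is 7; one witness is 2, 6, 8, 9, 22, 24, 24 at positions 2,3,5,7,8,9,11.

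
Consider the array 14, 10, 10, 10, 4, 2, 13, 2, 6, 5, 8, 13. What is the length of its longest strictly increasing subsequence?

4

Let dp[i] be the longest increasing subsequence ending at position i. Then dp = [1, 1, 1, 1, 1, 1, 2, 1, 2, 2, 3, 4].
The maximum is 4; one witness is 4, 6, 8, 13 at positions 5,9,11,12.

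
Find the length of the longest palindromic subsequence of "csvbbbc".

5

One longest palindromic subsequence is cbbbc (positions 1,4,5,6,7); it reads the same forward and backward, and the interval DP gives dp[1][7] = 5.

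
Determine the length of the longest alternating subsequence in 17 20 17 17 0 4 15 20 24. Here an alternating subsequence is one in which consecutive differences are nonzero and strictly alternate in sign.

Track the best alternating length ending on an up-step vs a down-step at each position: up/down = 1/1, 2/1, 1/3, 1/3, 1/3, 4/3, 4/3, 4/1, 4/1.
The maximum over both is 4; one such subsequence is 17, 20, 0, 4.

4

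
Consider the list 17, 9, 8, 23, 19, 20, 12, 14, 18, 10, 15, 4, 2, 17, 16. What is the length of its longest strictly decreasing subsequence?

Let dp[i] be the longest decreasing subsequence ending at position i. Then dp = [1, 2, 3, 1, 2, 2, 3, 3, 3, 4, 4, 5, 6, 4, 5].
The maximum is 6; one witness is 23, 19, 12, 10, 4, 2 at positions 4,5,7,10,12,13.

6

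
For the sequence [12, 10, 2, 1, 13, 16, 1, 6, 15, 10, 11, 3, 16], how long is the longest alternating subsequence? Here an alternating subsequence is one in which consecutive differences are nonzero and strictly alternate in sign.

Track the best alternating length ending on an up-step vs a down-step at each position: up/down = 1/1, 1/2, 1/2, 1/2, 3/1, 3/1, 1/4, 5/4, 5/4, 5/6, 7/6, 5/8, 9/1.
The maximum over both is 9; one such subsequence is 12, 10, 13, 1, 15, 10, 11, 3, 16.

9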